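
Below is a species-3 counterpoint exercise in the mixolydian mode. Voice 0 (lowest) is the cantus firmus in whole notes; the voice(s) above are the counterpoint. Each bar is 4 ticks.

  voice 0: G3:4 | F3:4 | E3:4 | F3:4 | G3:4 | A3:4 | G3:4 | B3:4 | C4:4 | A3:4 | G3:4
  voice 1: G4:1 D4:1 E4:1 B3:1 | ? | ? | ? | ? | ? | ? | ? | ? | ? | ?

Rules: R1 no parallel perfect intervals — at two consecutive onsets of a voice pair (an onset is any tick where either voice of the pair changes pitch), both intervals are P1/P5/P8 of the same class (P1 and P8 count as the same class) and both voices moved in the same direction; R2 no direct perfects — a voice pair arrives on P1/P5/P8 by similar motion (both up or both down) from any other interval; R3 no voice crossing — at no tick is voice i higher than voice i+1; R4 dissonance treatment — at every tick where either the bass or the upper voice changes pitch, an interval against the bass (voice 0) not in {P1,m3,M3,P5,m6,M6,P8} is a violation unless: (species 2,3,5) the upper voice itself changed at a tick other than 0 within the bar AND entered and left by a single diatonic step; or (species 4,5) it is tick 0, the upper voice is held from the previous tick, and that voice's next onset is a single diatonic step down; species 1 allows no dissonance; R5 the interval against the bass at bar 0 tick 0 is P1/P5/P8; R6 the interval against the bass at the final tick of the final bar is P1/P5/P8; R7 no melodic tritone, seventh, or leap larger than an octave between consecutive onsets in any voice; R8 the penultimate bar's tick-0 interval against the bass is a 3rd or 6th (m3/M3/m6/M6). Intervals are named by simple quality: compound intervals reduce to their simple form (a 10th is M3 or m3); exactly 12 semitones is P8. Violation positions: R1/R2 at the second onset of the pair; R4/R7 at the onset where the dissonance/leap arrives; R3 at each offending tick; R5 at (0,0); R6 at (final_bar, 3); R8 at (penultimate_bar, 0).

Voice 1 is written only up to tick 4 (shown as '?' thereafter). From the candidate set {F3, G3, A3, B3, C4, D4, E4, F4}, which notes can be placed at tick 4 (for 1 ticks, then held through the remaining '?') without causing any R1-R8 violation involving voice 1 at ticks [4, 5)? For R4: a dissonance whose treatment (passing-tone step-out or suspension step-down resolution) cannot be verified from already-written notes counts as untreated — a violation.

F3: violates R2,R7
G3: violates R4
A3: legal
B3: violates R4
C4: legal
D4: legal
E4: violates R4
F4: violates R7

{A3, C4, D4}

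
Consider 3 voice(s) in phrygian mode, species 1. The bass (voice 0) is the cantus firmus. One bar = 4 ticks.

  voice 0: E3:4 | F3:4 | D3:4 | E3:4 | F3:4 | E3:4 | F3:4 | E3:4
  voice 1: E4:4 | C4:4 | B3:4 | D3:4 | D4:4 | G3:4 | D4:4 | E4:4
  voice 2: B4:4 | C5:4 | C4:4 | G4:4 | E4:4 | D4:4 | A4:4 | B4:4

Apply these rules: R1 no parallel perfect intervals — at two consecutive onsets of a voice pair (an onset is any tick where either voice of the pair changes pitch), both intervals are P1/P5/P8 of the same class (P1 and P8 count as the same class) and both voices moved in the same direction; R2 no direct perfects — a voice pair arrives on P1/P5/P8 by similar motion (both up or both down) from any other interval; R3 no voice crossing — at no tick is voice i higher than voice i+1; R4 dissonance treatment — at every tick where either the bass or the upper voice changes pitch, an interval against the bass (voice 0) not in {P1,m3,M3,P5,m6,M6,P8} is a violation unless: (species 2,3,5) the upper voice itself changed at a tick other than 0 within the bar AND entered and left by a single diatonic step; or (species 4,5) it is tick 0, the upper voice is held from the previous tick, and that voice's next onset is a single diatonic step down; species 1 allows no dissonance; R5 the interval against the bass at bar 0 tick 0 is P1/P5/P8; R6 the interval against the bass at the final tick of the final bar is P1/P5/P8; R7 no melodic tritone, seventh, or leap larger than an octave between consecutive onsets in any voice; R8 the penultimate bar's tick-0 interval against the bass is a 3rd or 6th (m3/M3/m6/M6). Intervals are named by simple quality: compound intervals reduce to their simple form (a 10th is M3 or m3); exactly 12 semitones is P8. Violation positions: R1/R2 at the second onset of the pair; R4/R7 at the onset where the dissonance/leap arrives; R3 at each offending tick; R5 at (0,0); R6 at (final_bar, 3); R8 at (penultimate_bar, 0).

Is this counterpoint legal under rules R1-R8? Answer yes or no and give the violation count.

No (12 violations)

bar 0: v0=E3 v1=E4 v2=B4 (P5)
bar 1: v0=F3 v1=C4 v2=C5 (P5)
bar 2: v0=D3 v1=B3 v2=C4 (m7)
bar 3: v0=E3 v1=D3 v2=G4 (m3)
bar 4: v0=F3 v1=D4 v2=E4 (M7)
bar 5: v0=E3 v1=G3 v2=D4 (m7)
bar 6: v0=F3 v1=D4 v2=A4 (M3)
bar 7: v0=E3 v1=E4 v2=B4 (P5)
  R1 @ bar1.0: E3/B4 P5 -> F3/C5 P5 similar
  R4 @ bar2.0: D3/C4 m7 untreated
  R3 @ bar3.0: E3 above D3
  R4 @ bar3.0: E3/D3 M2 untreated
  R3 @ bar3.1: E3 above D3
  R3 @ bar3.2: E3 above D3
  R3 @ bar3.3: E3 above D3
  R4 @ bar4.0: F3/E4 M7 untreated
  R2 @ bar5.0: D4/E4 M2 -> G3/D4 P5 similar
  R4 @ bar5.0: E3/D4 m7 untreated
  R1 @ bar6.0: G3/D4 P5 -> D4/A4 P5 similar
  R1 @ bar7.0: D4/A4 P5 -> E4/B4 P5 similar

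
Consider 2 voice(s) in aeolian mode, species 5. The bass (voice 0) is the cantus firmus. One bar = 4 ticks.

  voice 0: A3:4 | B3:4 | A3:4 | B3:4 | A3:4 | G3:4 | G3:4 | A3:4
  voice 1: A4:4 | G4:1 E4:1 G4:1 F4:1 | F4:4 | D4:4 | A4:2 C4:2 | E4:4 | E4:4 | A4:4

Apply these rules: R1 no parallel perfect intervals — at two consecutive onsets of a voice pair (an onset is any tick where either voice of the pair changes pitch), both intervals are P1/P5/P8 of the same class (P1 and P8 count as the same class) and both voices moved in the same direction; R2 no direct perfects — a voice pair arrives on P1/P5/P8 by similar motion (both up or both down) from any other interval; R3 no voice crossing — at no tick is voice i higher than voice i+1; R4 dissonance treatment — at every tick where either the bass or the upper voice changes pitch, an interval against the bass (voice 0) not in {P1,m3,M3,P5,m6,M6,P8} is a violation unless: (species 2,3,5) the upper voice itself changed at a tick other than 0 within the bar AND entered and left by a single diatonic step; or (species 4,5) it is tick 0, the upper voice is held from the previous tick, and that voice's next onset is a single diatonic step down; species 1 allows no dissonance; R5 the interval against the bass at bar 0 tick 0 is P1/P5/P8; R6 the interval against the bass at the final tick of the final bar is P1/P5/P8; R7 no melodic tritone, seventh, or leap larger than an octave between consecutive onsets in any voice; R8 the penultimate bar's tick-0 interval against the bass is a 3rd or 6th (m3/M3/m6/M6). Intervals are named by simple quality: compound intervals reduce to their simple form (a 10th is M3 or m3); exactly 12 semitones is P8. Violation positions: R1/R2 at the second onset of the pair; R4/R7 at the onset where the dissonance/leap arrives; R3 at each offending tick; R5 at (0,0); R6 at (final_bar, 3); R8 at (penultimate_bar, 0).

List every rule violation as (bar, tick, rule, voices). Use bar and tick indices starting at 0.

(1, 1, R4, (0, 1))
(1, 3, R4, (0, 1))
(7, 0, R2, (0, 1))

bar 0: v0=A3 v1=A4 downbeat P8
bar 1: v0=B3 v1=G4 downbeat m6
bar 2: v0=A3 v1=F4 downbeat m6
bar 3: v0=B3 v1=D4 downbeat m3
bar 4: v0=A3 v1=A4 downbeat P8
bar 5: v0=G3 v1=E4 downbeat M6
bar 6: v0=G3 v1=E4 downbeat M6
bar 7: v0=A3 v1=A4 downbeat P8
  -> R4 @ bar 1 tick 1 v(0, 1): B3/E4 P4 untreated
  -> R4 @ bar 1 tick 3 v(0, 1): B3/F4 TT untreated
  -> R2 @ bar 7 tick 0 v(0, 1): G3/E4 M6 -> A3/A4 P8 similar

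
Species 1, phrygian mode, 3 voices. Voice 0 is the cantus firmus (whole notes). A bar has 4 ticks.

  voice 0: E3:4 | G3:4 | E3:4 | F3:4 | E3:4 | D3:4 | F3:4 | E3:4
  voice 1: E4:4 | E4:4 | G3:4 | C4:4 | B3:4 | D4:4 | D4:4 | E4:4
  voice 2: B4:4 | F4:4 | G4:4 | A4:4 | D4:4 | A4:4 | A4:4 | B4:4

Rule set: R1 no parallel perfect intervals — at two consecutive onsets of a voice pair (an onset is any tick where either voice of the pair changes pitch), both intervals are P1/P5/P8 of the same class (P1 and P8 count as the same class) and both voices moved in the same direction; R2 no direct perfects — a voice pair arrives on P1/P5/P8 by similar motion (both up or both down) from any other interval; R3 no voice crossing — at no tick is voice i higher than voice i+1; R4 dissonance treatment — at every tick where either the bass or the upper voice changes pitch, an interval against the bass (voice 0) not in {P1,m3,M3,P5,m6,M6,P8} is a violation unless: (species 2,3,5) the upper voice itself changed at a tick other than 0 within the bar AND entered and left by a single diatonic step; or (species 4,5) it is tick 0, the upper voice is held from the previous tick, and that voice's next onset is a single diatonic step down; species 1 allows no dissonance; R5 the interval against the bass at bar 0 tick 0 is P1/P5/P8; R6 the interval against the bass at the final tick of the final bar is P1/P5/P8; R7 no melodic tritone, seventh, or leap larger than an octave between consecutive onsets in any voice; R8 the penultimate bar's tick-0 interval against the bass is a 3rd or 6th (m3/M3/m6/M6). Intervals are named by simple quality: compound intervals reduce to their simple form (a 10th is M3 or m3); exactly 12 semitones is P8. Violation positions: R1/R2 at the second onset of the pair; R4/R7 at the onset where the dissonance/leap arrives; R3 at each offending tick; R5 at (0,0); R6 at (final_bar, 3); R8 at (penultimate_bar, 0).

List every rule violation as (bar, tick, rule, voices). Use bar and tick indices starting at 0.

bar 0: v0=E3 v1=E4 v2=B4 downbeat P5
bar 1: v0=G3 v1=E4 v2=F4 downbeat m7
bar 2: v0=E3 v1=G3 v2=G4 downbeat m3
bar 3: v0=F3 v1=C4 v2=A4 downbeat M3
bar 4: v0=E3 v1=B3 v2=D4 downbeat m7
bar 5: v0=D3 v1=D4 v2=A4 downbeat P5
bar 6: v0=F3 v1=D4 v2=A4 downbeat M3
bar 7: v0=E3 v1=E4 v2=B4 downbeat P5
  -> R4 @ bar 1 tick 0 v(0, 2): G3/F4 m7 untreated
  -> R7 @ bar 1 tick 0 v(2,): B4->F4 leap 6st
  -> R2 @ bar 3 tick 0 v(0, 1): E3/G3 m3 -> F3/C4 P5 similar
  -> R1 @ bar 4 tick 0 v(0, 1): F3/C4 P5 -> E3/B3 P5 similar
  -> R4 @ bar 4 tick 0 v(0, 2): E3/D4 m7 untreated
  -> R2 @ bar 5 tick 0 v(1, 2): B3/D4 m3 -> D4/A4 P5 similar
  -> R1 @ bar 7 tick 0 v(1, 2): D4/A4 P5 -> E4/B4 P5 similar

(1, 0, R4, (0, 2))
(1, 0, R7, (2,))
(3, 0, R2, (0, 1))
(4, 0, R1, (0, 1))
(4, 0, R4, (0, 2))
(5, 0, R2, (1, 2))
(7, 0, R1, (1, 2))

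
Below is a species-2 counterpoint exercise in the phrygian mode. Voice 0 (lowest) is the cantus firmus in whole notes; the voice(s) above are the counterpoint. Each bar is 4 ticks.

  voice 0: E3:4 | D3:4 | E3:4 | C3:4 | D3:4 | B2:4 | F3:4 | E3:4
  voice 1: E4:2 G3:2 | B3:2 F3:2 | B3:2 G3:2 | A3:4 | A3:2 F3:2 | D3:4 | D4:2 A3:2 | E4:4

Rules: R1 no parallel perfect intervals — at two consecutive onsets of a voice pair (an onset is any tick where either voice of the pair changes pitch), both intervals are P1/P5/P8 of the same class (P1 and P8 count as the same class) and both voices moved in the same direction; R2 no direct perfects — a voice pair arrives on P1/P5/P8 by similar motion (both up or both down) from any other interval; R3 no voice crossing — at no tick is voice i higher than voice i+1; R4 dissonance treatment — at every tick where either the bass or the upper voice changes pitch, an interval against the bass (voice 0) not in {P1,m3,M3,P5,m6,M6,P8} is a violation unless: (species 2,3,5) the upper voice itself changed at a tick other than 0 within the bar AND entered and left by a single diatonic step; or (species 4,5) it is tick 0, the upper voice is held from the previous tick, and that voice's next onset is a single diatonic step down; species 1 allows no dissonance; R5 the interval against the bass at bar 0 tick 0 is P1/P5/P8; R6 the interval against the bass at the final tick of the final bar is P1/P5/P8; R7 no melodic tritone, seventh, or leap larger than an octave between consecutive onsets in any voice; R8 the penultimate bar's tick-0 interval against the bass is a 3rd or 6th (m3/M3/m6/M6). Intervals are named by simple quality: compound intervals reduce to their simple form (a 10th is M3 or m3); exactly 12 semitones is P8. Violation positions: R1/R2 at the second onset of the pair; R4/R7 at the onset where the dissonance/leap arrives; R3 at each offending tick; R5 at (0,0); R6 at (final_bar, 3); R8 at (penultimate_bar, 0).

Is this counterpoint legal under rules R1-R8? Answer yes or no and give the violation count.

No (4 violations)

bar 0: v0=E3 v1=E4 (P8)
bar 1: v0=D3 v1=B3 (M6)
bar 2: v0=E3 v1=B3 (P5)
bar 3: v0=C3 v1=A3 (M6)
bar 4: v0=D3 v1=A3 (P5)
bar 5: v0=B2 v1=D3 (m3)
bar 6: v0=F3 v1=D4 (M6)
bar 7: v0=E3 v1=E4 (P8)
  R7 @ bar1.2: B3->F3 leap 6st
  R2 @ bar2.0: D3/F3 m3 -> E3/B3 P5 similar
  R7 @ bar2.0: F3->B3 leap 6st
  R7 @ bar6.0: B2->F3 leap 6st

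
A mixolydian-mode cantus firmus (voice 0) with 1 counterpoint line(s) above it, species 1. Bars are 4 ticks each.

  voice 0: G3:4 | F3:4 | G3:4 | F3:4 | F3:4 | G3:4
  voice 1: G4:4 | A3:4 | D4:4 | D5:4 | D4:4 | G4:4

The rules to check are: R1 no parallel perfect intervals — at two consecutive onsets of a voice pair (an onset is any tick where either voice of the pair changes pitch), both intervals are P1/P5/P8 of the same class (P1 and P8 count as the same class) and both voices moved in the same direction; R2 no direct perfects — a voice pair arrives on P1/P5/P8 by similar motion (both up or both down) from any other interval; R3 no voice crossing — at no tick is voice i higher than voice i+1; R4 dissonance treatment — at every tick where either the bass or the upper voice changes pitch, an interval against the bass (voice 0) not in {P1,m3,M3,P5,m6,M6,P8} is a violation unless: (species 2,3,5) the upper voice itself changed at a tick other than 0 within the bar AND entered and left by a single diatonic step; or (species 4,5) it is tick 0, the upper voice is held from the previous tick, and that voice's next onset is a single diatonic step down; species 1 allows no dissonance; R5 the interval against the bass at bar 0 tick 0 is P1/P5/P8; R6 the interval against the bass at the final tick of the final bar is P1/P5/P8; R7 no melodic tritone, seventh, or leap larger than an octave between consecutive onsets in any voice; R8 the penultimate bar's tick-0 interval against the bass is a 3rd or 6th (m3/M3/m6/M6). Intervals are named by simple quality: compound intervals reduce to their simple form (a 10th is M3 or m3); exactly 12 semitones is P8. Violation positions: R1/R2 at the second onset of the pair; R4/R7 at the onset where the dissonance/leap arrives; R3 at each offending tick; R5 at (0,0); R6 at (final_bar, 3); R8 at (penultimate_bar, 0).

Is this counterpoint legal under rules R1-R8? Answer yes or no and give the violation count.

No (3 violations)

bar 0: v0=G3 v1=G4 (P8)
bar 1: v0=F3 v1=A3 (M3)
bar 2: v0=G3 v1=D4 (P5)
bar 3: v0=F3 v1=D5 (M6)
bar 4: v0=F3 v1=D4 (M6)
bar 5: v0=G3 v1=G4 (P8)
  R7 @ bar1.0: G4->A3 leap 10st
  R2 @ bar2.0: F3/A3 M3 -> G3/D4 P5 similar
  R2 @ bar5.0: F3/D4 M6 -> G3/G4 P8 similar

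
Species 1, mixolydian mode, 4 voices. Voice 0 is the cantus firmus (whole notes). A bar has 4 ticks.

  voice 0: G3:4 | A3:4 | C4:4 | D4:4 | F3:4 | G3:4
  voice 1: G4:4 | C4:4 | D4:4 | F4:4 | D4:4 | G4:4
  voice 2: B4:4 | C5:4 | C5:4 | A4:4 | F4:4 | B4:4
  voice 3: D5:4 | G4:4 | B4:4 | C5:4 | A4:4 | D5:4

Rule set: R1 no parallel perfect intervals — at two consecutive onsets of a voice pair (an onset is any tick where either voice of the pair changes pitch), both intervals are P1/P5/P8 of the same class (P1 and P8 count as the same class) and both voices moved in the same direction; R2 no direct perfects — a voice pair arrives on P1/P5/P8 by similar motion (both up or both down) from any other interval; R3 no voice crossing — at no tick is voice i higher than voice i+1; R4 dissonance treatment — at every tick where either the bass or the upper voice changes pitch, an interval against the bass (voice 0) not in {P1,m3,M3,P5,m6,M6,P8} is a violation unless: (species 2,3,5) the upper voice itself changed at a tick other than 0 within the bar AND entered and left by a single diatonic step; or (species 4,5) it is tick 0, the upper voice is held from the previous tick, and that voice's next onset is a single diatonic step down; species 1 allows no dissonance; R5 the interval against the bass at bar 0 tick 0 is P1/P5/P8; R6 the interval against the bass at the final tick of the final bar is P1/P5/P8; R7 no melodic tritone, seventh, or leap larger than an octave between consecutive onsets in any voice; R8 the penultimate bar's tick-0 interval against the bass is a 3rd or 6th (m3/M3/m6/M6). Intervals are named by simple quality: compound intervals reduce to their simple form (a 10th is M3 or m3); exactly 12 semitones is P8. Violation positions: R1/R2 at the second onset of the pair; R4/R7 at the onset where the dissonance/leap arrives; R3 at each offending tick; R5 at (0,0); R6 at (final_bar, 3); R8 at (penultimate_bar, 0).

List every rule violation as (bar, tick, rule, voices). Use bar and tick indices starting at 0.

bar 0: v0=G3 v1=G4 v2=B4 v3=D5 downbeat P5
bar 1: v0=A3 v1=C4 v2=C5 v3=G4 downbeat m7
bar 2: v0=C4 v1=D4 v2=C5 v3=B4 downbeat M7
bar 3: v0=D4 v1=F4 v2=A4 v3=C5 downbeat m7
bar 4: v0=F3 v1=D4 v2=F4 v3=A4 downbeat M3
bar 5: v0=G3 v1=G4 v2=B4 v3=D5 downbeat P5
  -> R5 @ bar 0 tick 0 v(0, 2): opens on M3
  -> R1 @ bar 1 tick 0 v(1, 3): G4/D5 P5 -> C4/G4 P5 similar
  -> R3 @ bar 1 tick 0 v(2, 3): C5 above G4
  -> R4 @ bar 1 tick 0 v(0, 3): A3/G4 m7 untreated
  -> R3 @ bar 1 tick 1 v(2, 3): C5 above G4
  -> R3 @ bar 1 tick 2 v(2, 3): C5 above G4
  -> R3 @ bar 1 tick 3 v(2, 3): C5 above G4
  -> R3 @ bar 2 tick 0 v(2, 3): C5 above B4
  -> R4 @ bar 2 tick 0 v(0, 1): C4/D4 M2 untreated
  -> R4 @ bar 2 tick 0 v(0, 3): C4/B4 M7 untreated
  -> R3 @ bar 2 tick 1 v(2, 3): C5 above B4
  -> R3 @ bar 2 tick 2 v(2, 3): C5 above B4
  -> R3 @ bar 2 tick 3 v(2, 3): C5 above B4
  -> R2 @ bar 3 tick 0 v(1, 3): D4/B4 M6 -> F4/C5 P5 similar
  -> R4 @ bar 3 tick 0 v(0, 3): D4/C5 m7 untreated
  -> R1 @ bar 4 tick 0 v(1, 3): F4/C5 P5 -> D4/A4 P5 similar
  -> R2 @ bar 4 tick 0 v(0, 2): D4/A4 P5 -> F3/F4 P8 similar
  -> R8 @ bar 4 tick 0 v(0, 2): penult P8 not 3rd/6th
  -> R1 @ bar 5 tick 0 v(1, 3): D4/A4 P5 -> G4/D5 P5 similar
  -> R2 @ bar 5 tick 0 v(0, 1): F3/D4 M6 -> G3/G4 P8 similar
  -> R2 @ bar 5 tick 0 v(0, 3): F3/A4 M3 -> G3/D5 P5 similar
  -> R7 @ bar 5 tick 0 v(2,): F4->B4 leap 6st
  -> R6 @ bar 5 tick 3 v(0, 2): closes on M3

(0, 0, R5, (0, 2))
(1, 0, R1, (1, 3))
(1, 0, R3, (2, 3))
(1, 0, R4, (0, 3))
(1, 1, R3, (2, 3))
(1, 2, R3, (2, 3))
(1, 3, R3, (2, 3))
(2, 0, R3, (2, 3))
(2, 0, R4, (0, 1))
(2, 0, R4, (0, 3))
(2, 1, R3, (2, 3))
(2, 2, R3, (2, 3))
(2, 3, R3, (2, 3))
(3, 0, R2, (1, 3))
(3, 0, R4, (0, 3))
(4, 0, R1, (1, 3))
(4, 0, R2, (0, 2))
(4, 0, R8, (0, 2))
(5, 0, R1, (1, 3))
(5, 0, R2, (0, 1))
(5, 0, R2, (0, 3))
(5, 0, R7, (2,))
(5, 3, R6, (0, 2))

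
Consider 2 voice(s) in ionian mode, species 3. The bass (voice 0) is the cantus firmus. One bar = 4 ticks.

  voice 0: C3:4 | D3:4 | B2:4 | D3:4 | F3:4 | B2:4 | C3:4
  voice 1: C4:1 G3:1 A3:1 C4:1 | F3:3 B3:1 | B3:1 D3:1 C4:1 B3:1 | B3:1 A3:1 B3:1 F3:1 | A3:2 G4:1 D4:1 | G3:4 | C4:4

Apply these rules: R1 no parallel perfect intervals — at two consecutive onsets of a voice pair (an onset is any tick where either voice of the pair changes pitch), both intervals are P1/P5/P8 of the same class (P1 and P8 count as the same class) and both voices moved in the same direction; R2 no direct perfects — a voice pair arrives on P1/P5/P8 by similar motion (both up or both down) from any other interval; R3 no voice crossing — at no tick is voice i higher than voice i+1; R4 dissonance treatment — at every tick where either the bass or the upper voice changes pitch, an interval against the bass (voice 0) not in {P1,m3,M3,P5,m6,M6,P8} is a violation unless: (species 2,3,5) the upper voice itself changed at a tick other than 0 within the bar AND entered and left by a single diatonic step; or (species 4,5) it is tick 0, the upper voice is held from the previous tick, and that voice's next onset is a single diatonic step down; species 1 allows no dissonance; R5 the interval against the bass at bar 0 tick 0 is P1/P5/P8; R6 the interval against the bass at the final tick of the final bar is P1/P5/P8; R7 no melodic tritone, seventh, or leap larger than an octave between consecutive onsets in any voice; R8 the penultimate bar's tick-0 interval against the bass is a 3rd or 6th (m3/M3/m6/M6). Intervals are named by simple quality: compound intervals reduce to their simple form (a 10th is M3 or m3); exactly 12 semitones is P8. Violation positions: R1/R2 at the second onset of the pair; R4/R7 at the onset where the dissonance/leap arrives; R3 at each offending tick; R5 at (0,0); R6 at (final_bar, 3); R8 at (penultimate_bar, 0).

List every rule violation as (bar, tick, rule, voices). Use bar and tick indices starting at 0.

bar 0: v0=C3 v1=C4 downbeat P8
bar 1: v0=D3 v1=F3 downbeat m3
bar 2: v0=B2 v1=B3 downbeat P8
bar 3: v0=D3 v1=B3 downbeat M6
bar 4: v0=F3 v1=A3 downbeat M3
bar 5: v0=B2 v1=G3 downbeat m6
bar 6: v0=C3 v1=C4 downbeat P8
  -> R7 @ bar 1 tick 3 v(1,): F3->B3 leap 6st
  -> R4 @ bar 2 tick 2 v(0, 1): B2/C4 m2 untreated
  -> R7 @ bar 2 tick 2 v(1,): D3->C4 leap 10st
  -> R7 @ bar 3 tick 3 v(1,): B3->F3 leap 6st
  -> R4 @ bar 4 tick 2 v(0, 1): F3/G4 M2 untreated
  -> R7 @ bar 4 tick 2 v(1,): A3->G4 leap 10st
  -> R7 @ bar 5 tick 0 v(0,): F3->B2 leap 6st
  -> R2 @ bar 6 tick 0 v(0, 1): B2/G3 m6 -> C3/C4 P8 similar

(1, 3, R7, (1,))
(2, 2, R4, (0, 1))
(2, 2, R7, (1,))
(3, 3, R7, (1,))
(4, 2, R4, (0, 1))
(4, 2, R7, (1,))
(5, 0, R7, (0,))
(6, 0, R2, (0, 1))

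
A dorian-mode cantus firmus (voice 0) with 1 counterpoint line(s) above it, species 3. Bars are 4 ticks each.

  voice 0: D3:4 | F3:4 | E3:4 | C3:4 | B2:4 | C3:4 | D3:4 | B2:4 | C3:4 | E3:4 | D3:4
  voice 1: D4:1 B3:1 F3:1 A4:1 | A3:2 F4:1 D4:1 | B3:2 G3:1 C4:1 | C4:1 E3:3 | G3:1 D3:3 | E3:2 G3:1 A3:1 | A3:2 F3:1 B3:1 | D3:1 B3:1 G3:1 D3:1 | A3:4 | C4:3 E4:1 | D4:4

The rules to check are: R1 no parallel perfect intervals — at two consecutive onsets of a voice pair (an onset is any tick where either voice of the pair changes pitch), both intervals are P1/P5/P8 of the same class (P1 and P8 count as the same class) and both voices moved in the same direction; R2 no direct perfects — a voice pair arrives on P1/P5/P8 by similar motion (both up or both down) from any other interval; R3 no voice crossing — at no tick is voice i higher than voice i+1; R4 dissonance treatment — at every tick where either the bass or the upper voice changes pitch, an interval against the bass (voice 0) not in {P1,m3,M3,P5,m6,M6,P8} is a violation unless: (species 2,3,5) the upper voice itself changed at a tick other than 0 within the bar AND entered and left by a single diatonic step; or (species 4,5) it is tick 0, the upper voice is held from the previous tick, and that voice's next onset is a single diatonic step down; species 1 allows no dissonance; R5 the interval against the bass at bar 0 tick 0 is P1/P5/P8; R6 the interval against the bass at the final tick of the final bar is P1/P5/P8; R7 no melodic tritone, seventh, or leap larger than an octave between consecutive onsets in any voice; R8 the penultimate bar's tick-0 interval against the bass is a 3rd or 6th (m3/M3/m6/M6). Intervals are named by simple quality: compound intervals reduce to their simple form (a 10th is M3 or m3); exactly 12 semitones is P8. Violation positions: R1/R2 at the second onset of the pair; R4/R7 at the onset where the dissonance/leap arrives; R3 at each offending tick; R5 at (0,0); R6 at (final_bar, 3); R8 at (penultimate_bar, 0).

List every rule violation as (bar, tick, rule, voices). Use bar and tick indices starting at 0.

bar 0: v0=D3 v1=D4 downbeat P8
bar 1: v0=F3 v1=A3 downbeat M3
bar 2: v0=E3 v1=B3 downbeat P5
bar 3: v0=C3 v1=C4 downbeat P8
bar 4: v0=B2 v1=G3 downbeat m6
bar 5: v0=C3 v1=E3 downbeat M3
bar 6: v0=D3 v1=A3 downbeat P5
bar 7: v0=B2 v1=D3 downbeat m3
bar 8: v0=C3 v1=A3 downbeat M6
bar 9: v0=E3 v1=C4 downbeat m6
bar 10: v0=D3 v1=D4 downbeat P8
  -> R7 @ bar 0 tick 2 v(1,): B3->F3 leap 6st
  -> R7 @ bar 0 tick 3 v(1,): F3->A4 leap 16st
  -> R2 @ bar 2 tick 0 v(0, 1): F3/D4 M6 -> E3/B3 P5 similar
  -> R7 @ bar 6 tick 3 v(1,): F3->B3 leap 6st
  -> R1 @ bar 10 tick 0 v(0, 1): E3/E4 P8 -> D3/D4 P8 similar

(0, 2, R7, (1,))
(0, 3, R7, (1,))
(2, 0, R2, (0, 1))
(6, 3, R7, (1,))
(10, 0, R1, (0, 1))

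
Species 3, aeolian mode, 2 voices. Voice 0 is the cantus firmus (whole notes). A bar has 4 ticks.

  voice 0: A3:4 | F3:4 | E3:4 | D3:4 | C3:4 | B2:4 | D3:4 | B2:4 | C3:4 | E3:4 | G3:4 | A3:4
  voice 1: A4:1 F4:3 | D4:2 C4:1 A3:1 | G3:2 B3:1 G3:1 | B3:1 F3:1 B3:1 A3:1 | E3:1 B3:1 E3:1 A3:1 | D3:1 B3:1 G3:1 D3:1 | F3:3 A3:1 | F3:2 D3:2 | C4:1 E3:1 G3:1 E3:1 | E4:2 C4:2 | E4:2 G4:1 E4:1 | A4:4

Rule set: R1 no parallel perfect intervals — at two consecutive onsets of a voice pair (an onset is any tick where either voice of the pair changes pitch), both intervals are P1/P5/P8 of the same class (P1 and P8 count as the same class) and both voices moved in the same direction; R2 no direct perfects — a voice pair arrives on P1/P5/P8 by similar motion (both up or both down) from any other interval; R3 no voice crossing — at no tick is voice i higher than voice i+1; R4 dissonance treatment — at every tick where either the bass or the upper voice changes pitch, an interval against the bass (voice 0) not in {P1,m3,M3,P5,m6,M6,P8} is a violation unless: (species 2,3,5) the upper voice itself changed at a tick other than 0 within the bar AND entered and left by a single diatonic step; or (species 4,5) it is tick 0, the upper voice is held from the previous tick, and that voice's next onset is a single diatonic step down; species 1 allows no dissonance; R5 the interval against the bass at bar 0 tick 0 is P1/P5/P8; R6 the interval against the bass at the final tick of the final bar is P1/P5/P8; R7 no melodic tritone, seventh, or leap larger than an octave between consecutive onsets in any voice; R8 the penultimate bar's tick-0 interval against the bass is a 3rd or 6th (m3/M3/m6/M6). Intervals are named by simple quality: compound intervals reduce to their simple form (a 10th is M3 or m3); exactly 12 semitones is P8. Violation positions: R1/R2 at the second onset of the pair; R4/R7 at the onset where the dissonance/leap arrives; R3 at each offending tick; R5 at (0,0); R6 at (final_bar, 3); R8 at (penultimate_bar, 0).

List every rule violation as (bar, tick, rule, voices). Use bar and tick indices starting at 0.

bar 0: v0=A3 v1=A4 downbeat P8
bar 1: v0=F3 v1=D4 downbeat M6
bar 2: v0=E3 v1=G3 downbeat m3
bar 3: v0=D3 v1=B3 downbeat M6
bar 4: v0=C3 v1=E3 downbeat M3
bar 5: v0=B2 v1=D3 downbeat m3
bar 6: v0=D3 v1=F3 downbeat m3
bar 7: v0=B2 v1=F3 downbeat TT
bar 8: v0=C3 v1=C4 downbeat P8
bar 9: v0=E3 v1=E4 downbeat P8
bar 10: v0=G3 v1=E4 downbeat M6
bar 11: v0=A3 v1=A4 downbeat P8
  -> R7 @ bar 3 tick 1 v(1,): B3->F3 leap 6st
  -> R7 @ bar 3 tick 2 v(1,): F3->B3 leap 6st
  -> R4 @ bar 4 tick 1 v(0, 1): C3/B3 M7 untreated
  -> R4 @ bar 7 tick 0 v(0, 1): B2/F3 TT untreated
  -> R2 @ bar 8 tick 0 v(0, 1): B2/D3 m3 -> C3/C4 P8 similar
  -> R7 @ bar 8 tick 0 v(1,): D3->C4 leap 10st
  -> R2 @ bar 9 tick 0 v(0, 1): C3/E3 M3 -> E3/E4 P8 similar
  -> R2 @ bar 11 tick 0 v(0, 1): G3/E4 M6 -> A3/A4 P8 similar

(3, 1, R7, (1,))
(3, 2, R7, (1,))
(4, 1, R4, (0, 1))
(7, 0, R4, (0, 1))
(8, 0, R2, (0, 1))
(8, 0, R7, (1,))
(9, 0, R2, (0, 1))
(11, 0, R2, (0, 1))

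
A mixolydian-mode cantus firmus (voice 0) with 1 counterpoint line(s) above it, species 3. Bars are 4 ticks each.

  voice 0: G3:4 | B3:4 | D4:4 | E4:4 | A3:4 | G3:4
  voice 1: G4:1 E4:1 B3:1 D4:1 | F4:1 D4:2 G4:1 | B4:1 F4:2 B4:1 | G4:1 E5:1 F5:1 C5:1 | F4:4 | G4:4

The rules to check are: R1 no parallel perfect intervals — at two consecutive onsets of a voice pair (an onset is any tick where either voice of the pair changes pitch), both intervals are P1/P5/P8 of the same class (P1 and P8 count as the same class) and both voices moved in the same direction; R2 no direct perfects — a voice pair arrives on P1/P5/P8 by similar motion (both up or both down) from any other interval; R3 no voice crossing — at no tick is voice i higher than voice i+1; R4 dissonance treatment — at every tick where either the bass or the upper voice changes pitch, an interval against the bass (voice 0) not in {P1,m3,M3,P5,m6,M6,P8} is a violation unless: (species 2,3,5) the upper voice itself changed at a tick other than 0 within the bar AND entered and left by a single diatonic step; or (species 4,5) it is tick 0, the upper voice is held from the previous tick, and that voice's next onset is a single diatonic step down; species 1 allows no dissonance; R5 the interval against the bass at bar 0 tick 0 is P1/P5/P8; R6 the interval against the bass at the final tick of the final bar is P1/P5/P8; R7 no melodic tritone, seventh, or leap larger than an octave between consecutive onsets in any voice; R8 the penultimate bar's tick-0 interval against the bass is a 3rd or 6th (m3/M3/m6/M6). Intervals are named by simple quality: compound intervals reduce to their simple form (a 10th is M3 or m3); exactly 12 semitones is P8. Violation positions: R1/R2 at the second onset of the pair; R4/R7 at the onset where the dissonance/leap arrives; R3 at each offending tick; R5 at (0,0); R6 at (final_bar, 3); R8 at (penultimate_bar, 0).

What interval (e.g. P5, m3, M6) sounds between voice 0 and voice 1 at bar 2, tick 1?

m3

voice 0=D4 voice 1=F4 -> m3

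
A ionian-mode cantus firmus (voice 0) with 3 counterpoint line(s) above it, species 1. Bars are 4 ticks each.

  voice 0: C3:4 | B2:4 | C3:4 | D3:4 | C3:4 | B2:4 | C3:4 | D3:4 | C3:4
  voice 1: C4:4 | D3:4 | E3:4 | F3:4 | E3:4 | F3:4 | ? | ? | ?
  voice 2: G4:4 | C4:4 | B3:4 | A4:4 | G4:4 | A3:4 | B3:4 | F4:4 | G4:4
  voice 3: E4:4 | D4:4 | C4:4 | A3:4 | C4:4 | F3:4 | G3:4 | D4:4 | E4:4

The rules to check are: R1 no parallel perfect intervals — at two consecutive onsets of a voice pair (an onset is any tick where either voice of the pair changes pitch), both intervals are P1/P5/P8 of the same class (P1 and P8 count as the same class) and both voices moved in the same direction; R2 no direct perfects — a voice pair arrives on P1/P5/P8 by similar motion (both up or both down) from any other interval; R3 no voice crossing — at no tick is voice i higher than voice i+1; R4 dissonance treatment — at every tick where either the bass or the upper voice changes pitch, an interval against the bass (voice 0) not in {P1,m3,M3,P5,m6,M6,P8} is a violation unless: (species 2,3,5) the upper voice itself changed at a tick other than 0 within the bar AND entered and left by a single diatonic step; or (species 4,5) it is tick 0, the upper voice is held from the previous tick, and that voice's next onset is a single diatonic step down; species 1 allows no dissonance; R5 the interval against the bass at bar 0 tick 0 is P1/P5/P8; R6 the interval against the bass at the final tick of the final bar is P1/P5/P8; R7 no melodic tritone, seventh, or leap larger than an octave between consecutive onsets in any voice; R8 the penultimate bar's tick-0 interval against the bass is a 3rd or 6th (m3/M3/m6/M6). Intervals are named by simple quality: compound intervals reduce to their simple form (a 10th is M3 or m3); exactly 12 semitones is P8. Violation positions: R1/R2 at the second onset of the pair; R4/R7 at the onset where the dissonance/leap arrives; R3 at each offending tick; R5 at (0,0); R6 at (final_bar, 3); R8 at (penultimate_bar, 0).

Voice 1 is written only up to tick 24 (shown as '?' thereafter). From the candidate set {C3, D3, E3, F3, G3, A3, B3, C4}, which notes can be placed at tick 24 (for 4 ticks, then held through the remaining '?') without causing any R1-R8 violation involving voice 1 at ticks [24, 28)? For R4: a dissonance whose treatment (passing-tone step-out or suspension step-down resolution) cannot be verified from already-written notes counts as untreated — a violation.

C3: legal
D3: violates R4
E3: legal
F3: violates R4
G3: violates R1,R2
A3: legal
B3: violates R2,R4,R7
C4: violates R2,R3

{A3, C3, E3}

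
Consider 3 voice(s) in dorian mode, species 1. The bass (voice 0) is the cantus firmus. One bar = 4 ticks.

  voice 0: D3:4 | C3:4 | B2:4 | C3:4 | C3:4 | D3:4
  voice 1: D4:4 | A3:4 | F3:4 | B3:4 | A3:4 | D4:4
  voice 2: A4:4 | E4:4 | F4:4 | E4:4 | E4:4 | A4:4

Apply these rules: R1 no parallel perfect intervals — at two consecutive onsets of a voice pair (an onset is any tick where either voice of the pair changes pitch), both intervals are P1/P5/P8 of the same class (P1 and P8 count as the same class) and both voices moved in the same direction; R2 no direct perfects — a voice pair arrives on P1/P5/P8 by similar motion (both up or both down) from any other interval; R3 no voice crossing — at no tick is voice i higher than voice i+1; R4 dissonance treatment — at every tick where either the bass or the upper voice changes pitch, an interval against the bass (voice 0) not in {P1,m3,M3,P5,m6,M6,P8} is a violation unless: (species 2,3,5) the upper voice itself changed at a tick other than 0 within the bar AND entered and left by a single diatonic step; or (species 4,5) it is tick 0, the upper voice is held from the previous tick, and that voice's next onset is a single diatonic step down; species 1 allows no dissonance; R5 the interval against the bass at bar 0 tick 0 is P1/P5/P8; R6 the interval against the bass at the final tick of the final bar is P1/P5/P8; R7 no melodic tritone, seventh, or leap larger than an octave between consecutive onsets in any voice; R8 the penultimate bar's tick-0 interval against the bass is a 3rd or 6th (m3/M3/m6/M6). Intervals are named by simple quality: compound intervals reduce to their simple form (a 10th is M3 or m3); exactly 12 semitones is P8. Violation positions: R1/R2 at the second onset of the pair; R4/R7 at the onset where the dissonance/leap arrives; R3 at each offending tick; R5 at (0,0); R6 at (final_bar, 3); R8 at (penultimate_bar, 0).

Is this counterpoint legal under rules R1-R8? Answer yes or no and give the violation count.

bar 0: v0=D3 v1=D4 v2=A4 (P5)
bar 1: v0=C3 v1=A3 v2=E4 (M3)
bar 2: v0=B2 v1=F3 v2=F4 (TT)
bar 3: v0=C3 v1=B3 v2=E4 (M3)
bar 4: v0=C3 v1=A3 v2=E4 (M3)
bar 5: v0=D3 v1=D4 v2=A4 (P5)
  R1 @ bar1.0: D4/A4 P5 -> A3/E4 P5 similar
  R4 @ bar2.0: B2/F3 TT untreated
  R4 @ bar2.0: B2/F4 TT untreated
  R4 @ bar3.0: C3/B3 M7 untreated
  R7 @ bar3.0: F3->B3 leap 6st
  R1 @ bar5.0: A3/E4 P5 -> D4/A4 P5 similar
  R2 @ bar5.0: C3/A3 M6 -> D3/D4 P8 similar
  R2 @ bar5.0: C3/E4 M3 -> D3/A4 P5 similar

No (8 violations)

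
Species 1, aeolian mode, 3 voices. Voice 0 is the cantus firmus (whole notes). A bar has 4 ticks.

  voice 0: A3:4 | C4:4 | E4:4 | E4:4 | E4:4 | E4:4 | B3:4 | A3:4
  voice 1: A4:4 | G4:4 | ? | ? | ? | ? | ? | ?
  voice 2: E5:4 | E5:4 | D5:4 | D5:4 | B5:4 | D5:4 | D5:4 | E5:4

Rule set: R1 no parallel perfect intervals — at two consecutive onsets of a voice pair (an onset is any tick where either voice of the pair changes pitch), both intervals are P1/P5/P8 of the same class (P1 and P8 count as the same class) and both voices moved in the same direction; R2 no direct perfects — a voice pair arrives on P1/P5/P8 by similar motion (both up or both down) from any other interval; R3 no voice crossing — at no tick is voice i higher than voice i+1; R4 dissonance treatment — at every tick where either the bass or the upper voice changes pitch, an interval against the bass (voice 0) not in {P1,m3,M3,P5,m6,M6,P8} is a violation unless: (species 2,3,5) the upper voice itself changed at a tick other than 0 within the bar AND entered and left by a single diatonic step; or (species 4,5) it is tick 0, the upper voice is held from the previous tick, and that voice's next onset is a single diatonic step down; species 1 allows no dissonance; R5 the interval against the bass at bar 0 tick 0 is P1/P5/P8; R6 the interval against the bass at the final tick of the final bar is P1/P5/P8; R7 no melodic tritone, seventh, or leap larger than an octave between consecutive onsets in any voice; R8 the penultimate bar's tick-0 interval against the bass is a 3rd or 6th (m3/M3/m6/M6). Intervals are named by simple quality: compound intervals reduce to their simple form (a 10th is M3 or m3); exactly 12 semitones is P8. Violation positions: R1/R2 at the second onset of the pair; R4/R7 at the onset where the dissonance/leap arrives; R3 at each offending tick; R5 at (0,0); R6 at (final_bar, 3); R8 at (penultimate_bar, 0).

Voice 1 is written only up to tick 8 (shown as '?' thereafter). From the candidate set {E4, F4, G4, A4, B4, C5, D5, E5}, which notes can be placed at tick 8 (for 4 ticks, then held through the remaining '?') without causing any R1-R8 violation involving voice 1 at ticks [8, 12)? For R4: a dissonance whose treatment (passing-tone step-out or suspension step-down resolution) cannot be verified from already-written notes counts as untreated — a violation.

{C5, E4, G4}

E4: legal
F4: violates R4
G4: legal
A4: violates R4
B4: violates R1
C5: legal
D5: violates R4
E5: violates R2,R3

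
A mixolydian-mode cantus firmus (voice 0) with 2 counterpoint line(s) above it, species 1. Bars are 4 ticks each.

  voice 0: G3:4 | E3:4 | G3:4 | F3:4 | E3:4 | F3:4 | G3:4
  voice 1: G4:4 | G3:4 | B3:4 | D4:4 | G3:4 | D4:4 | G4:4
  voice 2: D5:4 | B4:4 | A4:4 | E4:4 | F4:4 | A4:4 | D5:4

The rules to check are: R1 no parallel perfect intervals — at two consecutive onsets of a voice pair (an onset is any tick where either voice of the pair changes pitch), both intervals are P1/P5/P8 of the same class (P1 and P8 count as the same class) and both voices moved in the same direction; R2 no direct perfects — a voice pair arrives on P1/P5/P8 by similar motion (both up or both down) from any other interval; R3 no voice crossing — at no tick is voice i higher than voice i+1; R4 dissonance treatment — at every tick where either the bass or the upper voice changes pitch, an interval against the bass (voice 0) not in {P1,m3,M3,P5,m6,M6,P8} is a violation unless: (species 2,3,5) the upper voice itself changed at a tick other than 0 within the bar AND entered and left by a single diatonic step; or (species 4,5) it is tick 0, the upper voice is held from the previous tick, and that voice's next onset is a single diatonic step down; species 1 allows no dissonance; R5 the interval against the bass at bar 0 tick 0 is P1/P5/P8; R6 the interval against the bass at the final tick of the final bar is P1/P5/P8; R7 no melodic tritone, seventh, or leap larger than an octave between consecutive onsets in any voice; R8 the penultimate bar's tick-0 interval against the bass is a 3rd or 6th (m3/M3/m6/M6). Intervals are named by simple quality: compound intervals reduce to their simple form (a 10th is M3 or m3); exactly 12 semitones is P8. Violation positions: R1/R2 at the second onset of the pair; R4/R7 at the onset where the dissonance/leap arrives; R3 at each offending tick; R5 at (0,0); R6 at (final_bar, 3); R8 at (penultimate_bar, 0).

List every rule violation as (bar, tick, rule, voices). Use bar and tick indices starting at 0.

(1, 0, R1, (0, 2))
(2, 0, R4, (0, 2))
(3, 0, R4, (0, 2))
(4, 0, R4, (0, 2))
(5, 0, R2, (1, 2))
(6, 0, R1, (1, 2))
(6, 0, R2, (0, 1))
(6, 0, R2, (0, 2))

bar 0: v0=G3 v1=G4 v2=D5 downbeat P5
bar 1: v0=E3 v1=G3 v2=B4 downbeat P5
bar 2: v0=G3 v1=B3 v2=A4 downbeat M2
bar 3: v0=F3 v1=D4 v2=E4 downbeat M7
bar 4: v0=E3 v1=G3 v2=F4 downbeat m2
bar 5: v0=F3 v1=D4 v2=A4 downbeat M3
bar 6: v0=G3 v1=G4 v2=D5 downbeat P5
  -> R1 @ bar 1 tick 0 v(0, 2): G3/D5 P5 -> E3/B4 P5 similar
  -> R4 @ bar 2 tick 0 v(0, 2): G3/A4 M2 untreated
  -> R4 @ bar 3 tick 0 v(0, 2): F3/E4 M7 untreated
  -> R4 @ bar 4 tick 0 v(0, 2): E3/F4 m2 untreated
  -> R2 @ bar 5 tick 0 v(1, 2): G3/F4 m7 -> D4/A4 P5 similar
  -> R1 @ bar 6 tick 0 v(1, 2): D4/A4 P5 -> G4/D5 P5 similar
  -> R2 @ bar 6 tick 0 v(0, 1): F3/D4 M6 -> G3/G4 P8 similar
  -> R2 @ bar 6 tick 0 v(0, 2): F3/A4 M3 -> G3/D5 P5 similar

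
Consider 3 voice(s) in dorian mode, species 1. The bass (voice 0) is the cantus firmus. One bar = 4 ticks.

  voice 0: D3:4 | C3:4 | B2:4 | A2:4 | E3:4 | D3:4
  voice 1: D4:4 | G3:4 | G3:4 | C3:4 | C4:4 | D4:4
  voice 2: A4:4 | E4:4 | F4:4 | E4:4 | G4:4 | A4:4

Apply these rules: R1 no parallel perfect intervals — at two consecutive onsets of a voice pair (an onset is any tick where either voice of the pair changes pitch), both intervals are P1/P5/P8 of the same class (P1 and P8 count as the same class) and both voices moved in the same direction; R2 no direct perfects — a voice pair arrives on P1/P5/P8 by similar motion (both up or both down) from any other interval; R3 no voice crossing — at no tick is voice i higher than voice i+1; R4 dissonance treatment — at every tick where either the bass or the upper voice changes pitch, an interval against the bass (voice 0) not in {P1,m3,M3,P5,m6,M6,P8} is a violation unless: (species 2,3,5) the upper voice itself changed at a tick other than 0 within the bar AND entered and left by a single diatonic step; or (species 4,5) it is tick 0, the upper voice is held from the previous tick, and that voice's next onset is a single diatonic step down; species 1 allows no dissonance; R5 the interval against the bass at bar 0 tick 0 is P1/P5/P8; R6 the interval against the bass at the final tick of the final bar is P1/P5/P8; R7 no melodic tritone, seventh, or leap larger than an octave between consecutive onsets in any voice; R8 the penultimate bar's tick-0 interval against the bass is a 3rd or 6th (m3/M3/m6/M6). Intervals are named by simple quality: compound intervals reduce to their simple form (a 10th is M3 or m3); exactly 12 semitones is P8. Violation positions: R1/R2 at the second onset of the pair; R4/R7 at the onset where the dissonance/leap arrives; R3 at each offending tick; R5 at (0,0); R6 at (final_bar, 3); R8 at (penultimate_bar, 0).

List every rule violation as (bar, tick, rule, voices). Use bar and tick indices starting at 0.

(1, 0, R2, (0, 1))
(2, 0, R4, (0, 2))
(3, 0, R2, (0, 2))
(4, 0, R2, (1, 2))
(5, 0, R1, (1, 2))

bar 0: v0=D3 v1=D4 v2=A4 downbeat P5
bar 1: v0=C3 v1=G3 v2=E4 downbeat M3
bar 2: v0=B2 v1=G3 v2=F4 downbeat TT
bar 3: v0=A2 v1=C3 v2=E4 downbeat P5
bar 4: v0=E3 v1=C4 v2=G4 downbeat m3
bar 5: v0=D3 v1=D4 v2=A4 downbeat P5
  -> R2 @ bar 1 tick 0 v(0, 1): D3/D4 P8 -> C3/G3 P5 similar
  -> R4 @ bar 2 tick 0 v(0, 2): B2/F4 TT untreated
  -> R2 @ bar 3 tick 0 v(0, 2): B2/F4 TT -> A2/E4 P5 similar
  -> R2 @ bar 4 tick 0 v(1, 2): C3/E4 M3 -> C4/G4 P5 similar
  -> R1 @ bar 5 tick 0 v(1, 2): C4/G4 P5 -> D4/A4 P5 similar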